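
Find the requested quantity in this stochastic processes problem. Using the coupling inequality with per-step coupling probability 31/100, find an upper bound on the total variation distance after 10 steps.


TV distance bound <= (1-delta)^n
= (1 - 0.3100)^10
= 0.6900^10
= 0.0245

0.0245


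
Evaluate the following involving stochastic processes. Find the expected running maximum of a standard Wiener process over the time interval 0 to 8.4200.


E(max B(s)) = sqrt(2t/pi)
= sqrt(2*8.4200/pi)
= sqrt(5.3603)
= 2.3152

2.3152


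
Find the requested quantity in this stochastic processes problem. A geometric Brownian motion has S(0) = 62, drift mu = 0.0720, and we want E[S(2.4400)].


E[S(t)] = S(0) * exp(mu * t)
= 62 * exp(0.0720 * 2.4400)
= 62 * 1.1921
= 73.9075

73.9075


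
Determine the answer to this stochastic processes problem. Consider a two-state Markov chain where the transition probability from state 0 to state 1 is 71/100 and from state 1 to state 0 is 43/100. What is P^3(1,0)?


Computing P^3 by matrix multiplication.
P = [[0.2900, 0.7100], [0.4300, 0.5700]]
After raising P to the power 3:
P^3(1,0) = 0.3782

0.3782


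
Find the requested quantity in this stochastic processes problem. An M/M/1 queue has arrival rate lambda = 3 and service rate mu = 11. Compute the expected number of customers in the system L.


rho = 3/11 = 0.2727
L = rho/(1-rho)
= 0.2727/0.7273
= 0.3750

0.3750


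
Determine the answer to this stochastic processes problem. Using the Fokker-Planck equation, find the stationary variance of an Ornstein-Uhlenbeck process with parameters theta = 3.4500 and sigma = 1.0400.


Stationary variance = sigma^2 / (2*theta)
= 1.0400^2 / (2*3.4500)
= 1.0816 / 6.9000
= 0.1568

0.1568


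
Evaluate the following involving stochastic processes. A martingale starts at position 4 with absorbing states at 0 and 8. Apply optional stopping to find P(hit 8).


By optional stopping theorem: E(M at tau) = M(0) = 4
P(hit 8)*8 + P(hit 0)*0 = 4
P(hit 8) = (4 - 0)/(8 - 0) = 1/2 = 0.5000

0.5000


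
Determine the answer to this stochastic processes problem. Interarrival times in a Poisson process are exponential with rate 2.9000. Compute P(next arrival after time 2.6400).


P(X > t) = exp(-lambda * t)
= exp(-2.9000 * 2.6400)
= exp(-7.6560) = 4.7320e-04

4.7320e-04


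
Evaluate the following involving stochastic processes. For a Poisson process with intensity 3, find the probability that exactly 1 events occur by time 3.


P(N(t)=k) = (lambda*t)^k * exp(-lambda*t) / k!
lambda*t = 9
= 9^1 * exp(-9) / 1!
= 9 * 1.2341e-04 / 1
= 0.0011

0.0011


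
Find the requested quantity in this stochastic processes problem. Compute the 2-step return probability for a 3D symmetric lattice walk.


P(return in 2 steps) = P(reverse first step) = 1/(2d)
= 1/6
= 0.1667

0.1667


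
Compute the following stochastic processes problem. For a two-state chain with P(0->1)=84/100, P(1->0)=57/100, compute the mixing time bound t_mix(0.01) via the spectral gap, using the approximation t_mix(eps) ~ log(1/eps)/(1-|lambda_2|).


lambda_2 = |1 - p01 - p10| = |1 - 0.8400 - 0.5700| = 0.4100
t_mix ~ log(1/eps)/(1 - |lambda_2|)
= log(100)/(1 - 0.4100) = 4.6052/0.5900
= 7.8054

7.8054


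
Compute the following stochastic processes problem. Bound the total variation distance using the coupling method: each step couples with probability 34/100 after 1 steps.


TV distance bound <= (1-delta)^n
= (1 - 0.3400)^1
= 0.6600^1
= 0.6600

0.6600


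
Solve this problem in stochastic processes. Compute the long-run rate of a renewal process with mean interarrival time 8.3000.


Long-run renewal rate = 1/E(X)
= 1/8.3000
= 0.1205

0.1205


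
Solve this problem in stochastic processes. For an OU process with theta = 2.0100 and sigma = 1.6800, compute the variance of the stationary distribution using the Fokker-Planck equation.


Stationary variance = sigma^2 / (2*theta)
= 1.6800^2 / (2*2.0100)
= 2.8224 / 4.0200
= 0.7021

0.7021


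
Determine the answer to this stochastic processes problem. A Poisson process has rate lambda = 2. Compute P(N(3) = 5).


P(N(t)=k) = (lambda*t)^k * exp(-lambda*t) / k!
lambda*t = 6
= 6^5 * exp(-6) / 5!
= 7776 * 0.0025 / 120
= 0.1606

0.1606


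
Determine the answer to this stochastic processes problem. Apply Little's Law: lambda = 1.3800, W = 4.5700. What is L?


Little's Law: L = lambda * W
= 1.3800 * 4.5700
= 6.3066

6.3066


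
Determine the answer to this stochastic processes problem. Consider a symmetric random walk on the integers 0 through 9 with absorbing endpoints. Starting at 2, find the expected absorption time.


For symmetric RW on 0,...,N with absorbing barriers, E(i) = i*(N-i)
E(2) = 2 * 7 = 14

14


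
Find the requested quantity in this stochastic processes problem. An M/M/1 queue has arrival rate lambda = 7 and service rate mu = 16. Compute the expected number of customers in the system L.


rho = 7/16 = 0.4375
L = rho/(1-rho)
= 0.4375/0.5625
= 0.7778

0.7778


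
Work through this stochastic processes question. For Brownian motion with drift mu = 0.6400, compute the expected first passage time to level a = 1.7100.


Expected first passage time = a/mu
= 1.7100/0.6400
= 2.6719

2.6719


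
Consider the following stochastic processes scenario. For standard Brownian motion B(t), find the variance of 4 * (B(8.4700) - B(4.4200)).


Var(alpha*(B(t)-B(s))) = alpha^2 * (t-s)
= 4^2 * (8.4700 - 4.4200)
= 16 * 4.0500
= 64.8000

64.8000


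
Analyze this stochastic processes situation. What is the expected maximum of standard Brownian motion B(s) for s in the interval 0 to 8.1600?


E(max B(s)) = sqrt(2t/pi)
= sqrt(2*8.1600/pi)
= sqrt(5.1948)
= 2.2792

2.2792


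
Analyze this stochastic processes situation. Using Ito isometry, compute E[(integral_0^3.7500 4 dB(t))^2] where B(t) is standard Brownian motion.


By Ito isometry: E[(int f dB)^2] = int f^2 dt
= 4^2 * 3.7500
= 16 * 3.7500 = 60.0000

60.0000


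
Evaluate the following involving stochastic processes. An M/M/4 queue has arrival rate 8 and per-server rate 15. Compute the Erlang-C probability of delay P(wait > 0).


a = lambda/mu = 0.5333
rho = a/c = 0.1333
Erlang-C formula applied:
C(c,a) = 0.0023

0.0023


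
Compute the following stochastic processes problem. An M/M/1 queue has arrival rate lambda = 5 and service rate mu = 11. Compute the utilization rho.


rho = lambda/mu
= 5/11
= 0.4545

0.4545


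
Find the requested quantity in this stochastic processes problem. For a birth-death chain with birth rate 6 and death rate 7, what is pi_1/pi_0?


For birth-death process, pi_n/pi_0 = (lambda/mu)^n
= (6/7)^1
= 0.8571

0.8571


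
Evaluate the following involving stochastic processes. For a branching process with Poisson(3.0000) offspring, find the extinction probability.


Since mu = 3.0000 > 1, extinction prob q < 1.
Solve s = exp(mu*(s-1)) iteratively.
q = 0.0595

0.0595


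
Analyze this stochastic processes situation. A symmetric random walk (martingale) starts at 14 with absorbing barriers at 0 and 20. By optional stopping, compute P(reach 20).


By optional stopping theorem: E(M at tau) = M(0) = 14
P(hit 20)*20 + P(hit 0)*0 = 14
P(hit 20) = (14 - 0)/(20 - 0) = 7/10 = 0.7000

0.7000


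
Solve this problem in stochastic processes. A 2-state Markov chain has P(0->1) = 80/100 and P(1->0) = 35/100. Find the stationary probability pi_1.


Stationary distribution: pi_0 = p10/(p01+p10), pi_1 = p01/(p01+p10)
p01 = 0.8000, p10 = 0.3500
pi_1 = 0.6957

0.6957


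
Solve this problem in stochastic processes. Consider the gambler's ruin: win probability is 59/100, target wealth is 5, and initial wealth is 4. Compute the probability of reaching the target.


Gambler's ruin formula:
r = q/p = 0.4100/0.5900 = 0.6949
P(win) = (1 - r^i)/(1 - r^N)
= (1 - 0.6949^4)/(1 - 0.6949^5)
= 0.9151

0.9151


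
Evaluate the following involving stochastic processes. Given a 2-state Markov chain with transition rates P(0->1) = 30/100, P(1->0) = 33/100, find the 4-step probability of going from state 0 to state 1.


Computing P^4 by matrix multiplication.
P = [[0.7000, 0.3000], [0.3300, 0.6700]]
After raising P to the power 4:
P^4(0,1) = 0.4673

0.4673


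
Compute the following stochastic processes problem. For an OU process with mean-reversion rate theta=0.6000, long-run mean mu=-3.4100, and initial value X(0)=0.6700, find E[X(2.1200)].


E[X(t)] = mu + (X(0) - mu)*exp(-theta*t)
= -3.4100 + (0.6700 - -3.4100)*exp(-0.6000*2.1200)
= -3.4100 + 4.0800 * 0.2803
= -2.2665

-2.2665


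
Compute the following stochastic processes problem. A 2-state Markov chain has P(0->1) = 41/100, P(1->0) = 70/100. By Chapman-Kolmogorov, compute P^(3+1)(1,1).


P^4 = P^3 * P^1
Computing via matrix multiplication of the transition matrix.
Entry (1,1) of P^4 = 0.3695

0.3695


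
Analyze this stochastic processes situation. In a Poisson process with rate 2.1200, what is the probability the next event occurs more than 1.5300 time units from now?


P(X > t) = exp(-lambda * t)
= exp(-2.1200 * 1.5300)
= exp(-3.2436) = 0.0390

0.0390


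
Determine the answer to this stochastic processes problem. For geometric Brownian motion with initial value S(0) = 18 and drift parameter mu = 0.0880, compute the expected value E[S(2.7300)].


E[S(t)] = S(0) * exp(mu * t)
= 18 * exp(0.0880 * 2.7300)
= 18 * 1.2716
= 22.8880

22.8880


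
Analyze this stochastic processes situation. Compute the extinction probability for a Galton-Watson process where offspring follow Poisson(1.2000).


Since mu = 1.2000 > 1, extinction prob q < 1.
Solve s = exp(mu*(s-1)) iteratively.
q = 0.6863

0.6863


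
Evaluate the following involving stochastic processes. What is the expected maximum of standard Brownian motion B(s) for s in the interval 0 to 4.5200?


E(max B(s)) = sqrt(2t/pi)
= sqrt(2*4.5200/pi)
= sqrt(2.8775)
= 1.6963

1.6963


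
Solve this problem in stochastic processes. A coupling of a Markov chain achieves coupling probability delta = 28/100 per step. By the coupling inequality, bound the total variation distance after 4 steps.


TV distance bound <= (1-delta)^n
= (1 - 0.2800)^4
= 0.7200^4
= 0.2687

0.2687


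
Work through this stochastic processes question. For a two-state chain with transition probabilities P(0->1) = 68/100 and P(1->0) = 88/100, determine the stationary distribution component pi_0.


Stationary distribution: pi_0 = p10/(p01+p10), pi_1 = p01/(p01+p10)
p01 = 0.6800, p10 = 0.8800
pi_0 = 0.5641

0.5641


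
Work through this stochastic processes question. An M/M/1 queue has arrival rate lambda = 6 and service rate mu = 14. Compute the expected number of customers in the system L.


rho = 6/14 = 0.4286
L = rho/(1-rho)
= 0.4286/0.5714
= 0.7500

0.7500


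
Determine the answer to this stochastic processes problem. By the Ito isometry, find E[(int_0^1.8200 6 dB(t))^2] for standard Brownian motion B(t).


By Ito isometry: E[(int f dB)^2] = int f^2 dt
= 6^2 * 1.8200
= 36 * 1.8200 = 65.5200

65.5200


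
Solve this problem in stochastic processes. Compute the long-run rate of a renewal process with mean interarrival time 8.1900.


Long-run renewal rate = 1/E(X)
= 1/8.1900
= 0.1221

0.1221


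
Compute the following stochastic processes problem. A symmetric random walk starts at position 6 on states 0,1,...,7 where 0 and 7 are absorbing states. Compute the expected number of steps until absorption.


For symmetric RW on 0,...,N with absorbing barriers, E(i) = i*(N-i)
E(6) = 6 * 1 = 6

6


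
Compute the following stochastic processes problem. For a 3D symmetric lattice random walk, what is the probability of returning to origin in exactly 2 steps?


P(return in 2 steps) = P(reverse first step) = 1/(2d)
= 1/6
= 0.1667

0.1667


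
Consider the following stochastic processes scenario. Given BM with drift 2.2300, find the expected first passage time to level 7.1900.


Expected first passage time = a/mu
= 7.1900/2.2300
= 3.2242

3.2242


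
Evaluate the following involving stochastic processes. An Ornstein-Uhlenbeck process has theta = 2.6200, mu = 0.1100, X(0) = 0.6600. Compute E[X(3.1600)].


E[X(t)] = mu + (X(0) - mu)*exp(-theta*t)
= 0.1100 + (0.6600 - 0.1100)*exp(-2.6200*3.1600)
= 0.1100 + 0.5500 * 2.5374e-04
= 0.1101

0.1101


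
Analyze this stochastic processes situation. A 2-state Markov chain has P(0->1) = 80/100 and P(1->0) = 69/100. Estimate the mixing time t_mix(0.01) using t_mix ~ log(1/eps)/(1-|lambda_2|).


lambda_2 = |1 - p01 - p10| = |1 - 0.8000 - 0.6900| = 0.4900
t_mix ~ log(1/eps)/(1 - |lambda_2|)
= log(100)/(1 - 0.4900) = 4.6052/0.5100
= 9.0297

9.0297


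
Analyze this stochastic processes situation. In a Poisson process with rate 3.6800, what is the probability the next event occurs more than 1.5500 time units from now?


P(X > t) = exp(-lambda * t)
= exp(-3.6800 * 1.5500)
= exp(-5.7040) = 0.0033

0.0033


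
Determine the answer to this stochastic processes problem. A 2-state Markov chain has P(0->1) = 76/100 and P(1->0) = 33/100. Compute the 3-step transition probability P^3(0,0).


Computing P^3 by matrix multiplication.
P = [[0.2400, 0.7600], [0.3300, 0.6700]]
After raising P to the power 3:
P^3(0,0) = 0.3022

0.3022


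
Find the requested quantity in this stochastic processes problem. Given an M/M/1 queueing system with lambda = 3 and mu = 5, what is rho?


rho = lambda/mu
= 3/5
= 0.6000

0.6000


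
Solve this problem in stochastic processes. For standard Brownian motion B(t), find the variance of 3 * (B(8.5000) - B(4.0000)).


Var(alpha*(B(t)-B(s))) = alpha^2 * (t-s)
= 3^2 * (8.5000 - 4.0000)
= 9 * 4.5000
= 40.5000

40.5000


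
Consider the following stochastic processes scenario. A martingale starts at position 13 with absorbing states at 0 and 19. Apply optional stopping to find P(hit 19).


By optional stopping theorem: E(M at tau) = M(0) = 13
P(hit 19)*19 + P(hit 0)*0 = 13
P(hit 19) = (13 - 0)/(19 - 0) = 13/19 = 0.6842

0.6842


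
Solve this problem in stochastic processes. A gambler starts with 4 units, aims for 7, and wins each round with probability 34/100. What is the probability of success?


Gambler's ruin formula:
r = q/p = 0.6600/0.3400 = 1.9412
P(win) = (1 - r^i)/(1 - r^N)
= (1 - 1.9412^4)/(1 - 1.9412^7)
= 0.1283

0.1283


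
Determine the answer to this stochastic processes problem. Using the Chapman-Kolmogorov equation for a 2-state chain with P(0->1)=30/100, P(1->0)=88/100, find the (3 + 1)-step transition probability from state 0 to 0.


P^4 = P^3 * P^1
Computing via matrix multiplication of the transition matrix.
Entry (0,0) of P^4 = 0.7460

0.7460


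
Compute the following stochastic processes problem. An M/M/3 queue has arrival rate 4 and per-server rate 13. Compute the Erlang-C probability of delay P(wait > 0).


a = lambda/mu = 0.3077
rho = a/c = 0.1026
Erlang-C formula applied:
C(c,a) = 0.0040

0.0040


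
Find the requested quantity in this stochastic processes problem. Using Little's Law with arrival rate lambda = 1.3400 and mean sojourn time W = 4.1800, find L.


Little's Law: L = lambda * W
= 1.3400 * 4.1800
= 5.6012

5.6012


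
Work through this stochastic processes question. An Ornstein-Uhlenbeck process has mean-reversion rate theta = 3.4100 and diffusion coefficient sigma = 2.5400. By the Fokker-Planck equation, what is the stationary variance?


Stationary variance = sigma^2 / (2*theta)
= 2.5400^2 / (2*3.4100)
= 6.4516 / 6.8200
= 0.9460

0.9460


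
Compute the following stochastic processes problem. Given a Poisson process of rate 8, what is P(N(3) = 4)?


P(N(t)=k) = (lambda*t)^k * exp(-lambda*t) / k!
lambda*t = 24
= 24^4 * exp(-24) / 4!
= 331776 * 3.7751e-11 / 24
= 5.2187e-07

5.2187e-07


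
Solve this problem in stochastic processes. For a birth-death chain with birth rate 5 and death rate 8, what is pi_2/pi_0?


For birth-death process, pi_n/pi_0 = (lambda/mu)^n
= (5/8)^2
= 0.3906

0.3906


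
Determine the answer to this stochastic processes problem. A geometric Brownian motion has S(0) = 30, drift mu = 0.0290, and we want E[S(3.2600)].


E[S(t)] = S(0) * exp(mu * t)
= 30 * exp(0.0290 * 3.2600)
= 30 * 1.0992
= 32.9746

32.9746


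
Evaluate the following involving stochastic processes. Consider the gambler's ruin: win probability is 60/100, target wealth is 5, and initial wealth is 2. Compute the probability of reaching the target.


Gambler's ruin formula:
r = q/p = 0.4000/0.6000 = 0.6667
P(win) = (1 - r^i)/(1 - r^N)
= (1 - 0.6667^2)/(1 - 0.6667^5)
= 0.6398

0.6398


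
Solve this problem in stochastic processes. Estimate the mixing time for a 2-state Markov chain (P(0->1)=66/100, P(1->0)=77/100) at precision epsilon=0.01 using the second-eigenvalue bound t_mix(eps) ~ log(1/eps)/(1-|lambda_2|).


lambda_2 = |1 - p01 - p10| = |1 - 0.6600 - 0.7700| = 0.4300
t_mix ~ log(1/eps)/(1 - |lambda_2|)
= log(100)/(1 - 0.4300) = 4.6052/0.5700
= 8.0792

8.0792


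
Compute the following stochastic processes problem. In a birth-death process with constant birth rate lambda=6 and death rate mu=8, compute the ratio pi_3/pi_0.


For birth-death process, pi_n/pi_0 = (lambda/mu)^n
= (6/8)^3
= 0.4219

0.4219


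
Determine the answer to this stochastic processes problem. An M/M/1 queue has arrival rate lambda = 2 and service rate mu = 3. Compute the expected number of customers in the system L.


rho = 2/3 = 0.6667
L = rho/(1-rho)
= 0.6667/0.3333
= 2.0000

2.0000


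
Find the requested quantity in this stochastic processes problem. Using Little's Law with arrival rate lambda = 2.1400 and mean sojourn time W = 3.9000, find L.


Little's Law: L = lambda * W
= 2.1400 * 3.9000
= 8.3460

8.3460


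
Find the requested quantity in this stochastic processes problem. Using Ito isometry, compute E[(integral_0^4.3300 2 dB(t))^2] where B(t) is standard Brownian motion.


By Ito isometry: E[(int f dB)^2] = int f^2 dt
= 2^2 * 4.3300
= 4 * 4.3300 = 17.3200

17.3200


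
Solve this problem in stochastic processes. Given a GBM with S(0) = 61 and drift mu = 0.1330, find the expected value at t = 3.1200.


E[S(t)] = S(0) * exp(mu * t)
= 61 * exp(0.1330 * 3.1200)
= 61 * 1.5143
= 92.3729

92.3729


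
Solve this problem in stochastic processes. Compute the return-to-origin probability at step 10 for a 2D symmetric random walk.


P = C(10,5)^2 / 4^10
= 252^2 / 1048576
= 63504 / 1048576
= 0.0606

0.0606


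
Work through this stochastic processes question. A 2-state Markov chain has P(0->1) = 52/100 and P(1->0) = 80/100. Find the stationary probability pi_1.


Stationary distribution: pi_0 = p10/(p01+p10), pi_1 = p01/(p01+p10)
p01 = 0.5200, p10 = 0.8000
pi_1 = 0.3939

0.3939


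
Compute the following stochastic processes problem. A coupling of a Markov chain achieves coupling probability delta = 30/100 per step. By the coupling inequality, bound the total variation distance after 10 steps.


TV distance bound <= (1-delta)^n
= (1 - 0.3000)^10
= 0.7000^10
= 0.0282

0.0282


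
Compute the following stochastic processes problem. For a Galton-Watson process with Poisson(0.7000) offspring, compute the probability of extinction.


Since mu = 0.7000 <= 1, extinction probability = 1.

1.0000


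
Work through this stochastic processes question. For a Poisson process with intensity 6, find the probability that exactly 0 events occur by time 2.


P(N(t)=k) = (lambda*t)^k * exp(-lambda*t) / k!
lambda*t = 12
= 12^0 * exp(-12) / 0!
= 1 * 6.1442e-06 / 1
= 6.1442e-06

6.1442e-06


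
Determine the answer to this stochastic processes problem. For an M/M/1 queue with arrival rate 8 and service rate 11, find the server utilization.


rho = lambda/mu
= 8/11
= 0.7273

0.7273


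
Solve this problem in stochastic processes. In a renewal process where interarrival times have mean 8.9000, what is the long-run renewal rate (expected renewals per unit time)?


Long-run renewal rate = 1/E(X)
= 1/8.9000
= 0.1124

0.1124


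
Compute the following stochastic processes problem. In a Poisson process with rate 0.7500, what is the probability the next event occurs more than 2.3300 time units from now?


P(X > t) = exp(-lambda * t)
= exp(-0.7500 * 2.3300)
= exp(-1.7475) = 0.1742

0.1742


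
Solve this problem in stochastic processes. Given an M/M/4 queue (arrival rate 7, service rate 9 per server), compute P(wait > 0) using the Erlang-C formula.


a = lambda/mu = 0.7778
rho = a/c = 0.1944
Erlang-C formula applied:
C(c,a) = 0.0087

0.0087


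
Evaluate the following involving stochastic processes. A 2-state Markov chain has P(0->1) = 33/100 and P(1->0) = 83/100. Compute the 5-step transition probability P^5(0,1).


Computing P^5 by matrix multiplication.
P = [[0.6700, 0.3300], [0.8300, 0.1700]]
After raising P to the power 5:
P^5(0,1) = 0.2845

0.2845


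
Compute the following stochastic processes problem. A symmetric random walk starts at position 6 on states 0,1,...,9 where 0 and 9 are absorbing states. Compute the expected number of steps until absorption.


For symmetric RW on 0,...,N with absorbing barriers, E(i) = i*(N-i)
E(6) = 6 * 3 = 18

18


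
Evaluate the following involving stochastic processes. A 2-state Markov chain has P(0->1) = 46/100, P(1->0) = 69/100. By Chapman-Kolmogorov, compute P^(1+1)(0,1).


P^2 = P^1 * P^1
Computing via matrix multiplication of the transition matrix.
Entry (0,1) of P^2 = 0.3910

0.3910


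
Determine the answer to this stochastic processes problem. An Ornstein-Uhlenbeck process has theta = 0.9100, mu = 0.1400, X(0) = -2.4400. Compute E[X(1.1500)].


E[X(t)] = mu + (X(0) - mu)*exp(-theta*t)
= 0.1400 + (-2.4400 - 0.1400)*exp(-0.9100*1.1500)
= 0.1400 + -2.5800 * 0.3512
= -0.7660

-0.7660


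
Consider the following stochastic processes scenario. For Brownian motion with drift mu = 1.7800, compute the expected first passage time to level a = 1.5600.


Expected first passage time = a/mu
= 1.5600/1.7800
= 0.8764

0.8764


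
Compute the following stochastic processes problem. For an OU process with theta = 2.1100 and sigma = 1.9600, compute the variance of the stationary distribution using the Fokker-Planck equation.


Stationary variance = sigma^2 / (2*theta)
= 1.9600^2 / (2*2.1100)
= 3.8416 / 4.2200
= 0.9103

0.9103


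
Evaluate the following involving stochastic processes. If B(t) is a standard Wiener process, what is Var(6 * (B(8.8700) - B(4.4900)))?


Var(alpha*(B(t)-B(s))) = alpha^2 * (t-s)
= 6^2 * (8.8700 - 4.4900)
= 36 * 4.3800
= 157.6800

157.6800


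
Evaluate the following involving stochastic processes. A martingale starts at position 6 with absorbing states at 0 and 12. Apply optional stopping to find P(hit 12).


By optional stopping theorem: E(M at tau) = M(0) = 6
P(hit 12)*12 + P(hit 0)*0 = 6
P(hit 12) = (6 - 0)/(12 - 0) = 1/2 = 0.5000

0.5000


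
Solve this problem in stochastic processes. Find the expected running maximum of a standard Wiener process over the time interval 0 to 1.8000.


E(max B(s)) = sqrt(2t/pi)
= sqrt(2*1.8000/pi)
= sqrt(1.1459)
= 1.0705

1.0705


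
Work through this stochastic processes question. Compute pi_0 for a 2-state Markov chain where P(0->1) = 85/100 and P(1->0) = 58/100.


Stationary distribution: pi_0 = p10/(p01+p10), pi_1 = p01/(p01+p10)
p01 = 0.8500, p10 = 0.5800
pi_0 = 0.4056

0.4056


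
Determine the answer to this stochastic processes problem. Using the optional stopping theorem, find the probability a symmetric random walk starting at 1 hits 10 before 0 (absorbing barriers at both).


By optional stopping theorem: E(M at tau) = M(0) = 1
P(hit 10)*10 + P(hit 0)*0 = 1
P(hit 10) = (1 - 0)/(10 - 0) = 1/10 = 0.1000

0.1000


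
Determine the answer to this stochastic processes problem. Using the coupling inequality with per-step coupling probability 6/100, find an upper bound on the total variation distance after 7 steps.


TV distance bound <= (1-delta)^n
= (1 - 0.0600)^7
= 0.9400^7
= 0.6485

0.6485


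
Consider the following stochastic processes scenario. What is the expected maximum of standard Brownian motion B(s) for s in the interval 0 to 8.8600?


E(max B(s)) = sqrt(2t/pi)
= sqrt(2*8.8600/pi)
= sqrt(5.6405)
= 2.3750

2.3750


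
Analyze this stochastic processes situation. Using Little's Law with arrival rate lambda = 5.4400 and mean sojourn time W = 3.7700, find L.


Little's Law: L = lambda * W
= 5.4400 * 3.7700
= 20.5088

20.5088


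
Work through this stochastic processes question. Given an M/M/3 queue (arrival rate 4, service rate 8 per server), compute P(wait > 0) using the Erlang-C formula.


a = lambda/mu = 0.5000
rho = a/c = 0.1667
Erlang-C formula applied:
C(c,a) = 0.0152

0.0152


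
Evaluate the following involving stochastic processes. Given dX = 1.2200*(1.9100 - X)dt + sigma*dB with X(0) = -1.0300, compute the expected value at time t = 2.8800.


E[X(t)] = mu + (X(0) - mu)*exp(-theta*t)
= 1.9100 + (-1.0300 - 1.9100)*exp(-1.2200*2.8800)
= 1.9100 + -2.9400 * 0.0298
= 1.8224

1.8224


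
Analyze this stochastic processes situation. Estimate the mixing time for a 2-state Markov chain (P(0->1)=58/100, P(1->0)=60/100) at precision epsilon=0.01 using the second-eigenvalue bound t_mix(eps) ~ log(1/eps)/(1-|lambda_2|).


lambda_2 = |1 - p01 - p10| = |1 - 0.5800 - 0.6000| = 0.1800
t_mix ~ log(1/eps)/(1 - |lambda_2|)
= log(100)/(1 - 0.1800) = 4.6052/0.8200
= 5.6161

5.6161


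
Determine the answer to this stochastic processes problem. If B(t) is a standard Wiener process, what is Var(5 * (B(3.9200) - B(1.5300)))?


Var(alpha*(B(t)-B(s))) = alpha^2 * (t-s)
= 5^2 * (3.9200 - 1.5300)
= 25 * 2.3900
= 59.7500

59.7500


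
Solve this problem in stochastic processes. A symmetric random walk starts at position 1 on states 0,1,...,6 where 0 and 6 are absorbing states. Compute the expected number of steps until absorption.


For symmetric RW on 0,...,N with absorbing barriers, E(i) = i*(N-i)
E(1) = 1 * 5 = 5

5


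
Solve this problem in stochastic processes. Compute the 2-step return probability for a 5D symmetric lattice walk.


P(return in 2 steps) = P(reverse first step) = 1/(2d)
= 1/10
= 0.1000

0.1000


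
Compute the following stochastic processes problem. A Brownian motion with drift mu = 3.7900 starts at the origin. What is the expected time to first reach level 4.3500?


Expected first passage time = a/mu
= 4.3500/3.7900
= 1.1478

1.1478


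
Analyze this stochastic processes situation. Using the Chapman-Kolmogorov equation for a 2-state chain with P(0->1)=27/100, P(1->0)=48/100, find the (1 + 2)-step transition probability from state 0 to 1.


P^3 = P^1 * P^2
Computing via matrix multiplication of the transition matrix.
Entry (0,1) of P^3 = 0.3544

0.3544


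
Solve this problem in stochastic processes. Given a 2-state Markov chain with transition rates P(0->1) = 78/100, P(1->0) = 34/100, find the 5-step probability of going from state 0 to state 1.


Computing P^5 by matrix multiplication.
P = [[0.2200, 0.7800], [0.3400, 0.6600]]
After raising P to the power 5:
P^5(0,1) = 0.6964

0.6964


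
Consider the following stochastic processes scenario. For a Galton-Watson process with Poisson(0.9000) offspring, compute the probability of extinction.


Since mu = 0.9000 <= 1, extinction probability = 1.

1.0000


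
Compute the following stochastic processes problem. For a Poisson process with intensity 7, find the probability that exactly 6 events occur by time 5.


P(N(t)=k) = (lambda*t)^k * exp(-lambda*t) / k!
lambda*t = 35
= 35^6 * exp(-35) / 6!
= 1838265625 * 6.3051e-16 / 720
= 1.6098e-09

1.6098e-09


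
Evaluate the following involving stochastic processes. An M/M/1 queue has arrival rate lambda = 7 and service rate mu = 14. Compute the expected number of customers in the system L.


rho = 7/14 = 0.5000
L = rho/(1-rho)
= 0.5000/0.5000
= 1.0000

1.0000


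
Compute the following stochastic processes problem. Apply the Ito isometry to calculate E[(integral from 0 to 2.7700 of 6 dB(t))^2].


By Ito isometry: E[(int f dB)^2] = int f^2 dt
= 6^2 * 2.7700
= 36 * 2.7700 = 99.7200

99.7200


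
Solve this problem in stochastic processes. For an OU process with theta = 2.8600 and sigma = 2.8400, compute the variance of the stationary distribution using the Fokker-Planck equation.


Stationary variance = sigma^2 / (2*theta)
= 2.8400^2 / (2*2.8600)
= 8.0656 / 5.7200
= 1.4101

1.4101


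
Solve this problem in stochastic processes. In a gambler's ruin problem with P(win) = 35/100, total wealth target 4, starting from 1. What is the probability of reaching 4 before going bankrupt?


Gambler's ruin formula:
r = q/p = 0.6500/0.3500 = 1.8571
P(win) = (1 - r^i)/(1 - r^N)
= (1 - 1.8571^1)/(1 - 1.8571^4)
= 0.0787

0.0787


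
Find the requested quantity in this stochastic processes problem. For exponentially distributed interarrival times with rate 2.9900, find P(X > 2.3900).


P(X > t) = exp(-lambda * t)
= exp(-2.9900 * 2.3900)
= exp(-7.1461) = 7.8793e-04

7.8793e-04


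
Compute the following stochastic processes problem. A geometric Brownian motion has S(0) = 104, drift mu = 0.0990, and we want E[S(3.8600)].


E[S(t)] = S(0) * exp(mu * t)
= 104 * exp(0.0990 * 3.8600)
= 104 * 1.4654
= 152.4034

152.4034


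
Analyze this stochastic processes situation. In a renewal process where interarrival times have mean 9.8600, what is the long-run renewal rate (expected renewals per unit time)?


Long-run renewal rate = 1/E(X)
= 1/9.8600
= 0.1014

0.1014


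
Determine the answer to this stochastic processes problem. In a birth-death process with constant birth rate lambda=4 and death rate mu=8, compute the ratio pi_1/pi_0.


For birth-death process, pi_n/pi_0 = (lambda/mu)^n
= (4/8)^1
= 0.5000

0.5000


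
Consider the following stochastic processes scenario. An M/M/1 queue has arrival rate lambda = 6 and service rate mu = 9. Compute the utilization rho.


rho = lambda/mu
= 6/9
= 0.6667

0.6667


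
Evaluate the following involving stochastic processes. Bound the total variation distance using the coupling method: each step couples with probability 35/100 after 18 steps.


TV distance bound <= (1-delta)^n
= (1 - 0.3500)^18
= 0.6500^18
= 4.2898e-04

4.2898e-04


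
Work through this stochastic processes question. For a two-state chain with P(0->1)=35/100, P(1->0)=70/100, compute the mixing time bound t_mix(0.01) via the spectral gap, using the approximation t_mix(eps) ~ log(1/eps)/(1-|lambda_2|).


lambda_2 = |1 - p01 - p10| = |1 - 0.3500 - 0.7000| = 0.0500
t_mix ~ log(1/eps)/(1 - |lambda_2|)
= log(100)/(1 - 0.0500) = 4.6052/0.9500
= 4.8475

4.8475


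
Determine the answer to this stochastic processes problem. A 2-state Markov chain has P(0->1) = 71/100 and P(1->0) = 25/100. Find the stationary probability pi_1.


Stationary distribution: pi_0 = p10/(p01+p10), pi_1 = p01/(p01+p10)
p01 = 0.7100, p10 = 0.2500
pi_1 = 0.7396

0.7396


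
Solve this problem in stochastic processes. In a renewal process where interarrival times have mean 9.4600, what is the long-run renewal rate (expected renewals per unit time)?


Long-run renewal rate = 1/E(X)
= 1/9.4600
= 0.1057

0.1057


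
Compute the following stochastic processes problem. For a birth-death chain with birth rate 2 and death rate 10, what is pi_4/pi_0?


For birth-death process, pi_n/pi_0 = (lambda/mu)^n
= (2/10)^4
= 0.0016

0.0016


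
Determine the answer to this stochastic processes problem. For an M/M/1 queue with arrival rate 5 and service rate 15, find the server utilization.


rho = lambda/mu
= 5/15
= 0.3333

0.3333


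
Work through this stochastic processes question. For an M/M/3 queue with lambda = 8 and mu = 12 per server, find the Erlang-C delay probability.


a = lambda/mu = 0.6667
rho = a/c = 0.2222
Erlang-C formula applied:
C(c,a) = 0.0325

0.0325


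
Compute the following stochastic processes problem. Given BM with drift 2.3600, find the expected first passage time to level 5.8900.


Expected first passage time = a/mu
= 5.8900/2.3600
= 2.4958

2.4958


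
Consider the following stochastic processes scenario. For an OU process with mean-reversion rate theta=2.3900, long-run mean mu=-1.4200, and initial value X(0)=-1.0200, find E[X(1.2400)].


E[X(t)] = mu + (X(0) - mu)*exp(-theta*t)
= -1.4200 + (-1.0200 - -1.4200)*exp(-2.3900*1.2400)
= -1.4200 + 0.4000 * 0.0516
= -1.3993

-1.3993


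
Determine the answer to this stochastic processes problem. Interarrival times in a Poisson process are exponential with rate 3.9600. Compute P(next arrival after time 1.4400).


P(X > t) = exp(-lambda * t)
= exp(-3.9600 * 1.4400)
= exp(-5.7024) = 0.0033

0.0033


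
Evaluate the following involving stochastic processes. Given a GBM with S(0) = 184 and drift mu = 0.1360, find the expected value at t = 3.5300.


E[S(t)] = S(0) * exp(mu * t)
= 184 * exp(0.1360 * 3.5300)
= 184 * 1.6162
= 297.3815

297.3815


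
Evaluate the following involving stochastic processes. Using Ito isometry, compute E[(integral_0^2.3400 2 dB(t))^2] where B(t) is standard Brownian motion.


By Ito isometry: E[(int f dB)^2] = int f^2 dt
= 2^2 * 2.3400
= 4 * 2.3400 = 9.3600

9.3600


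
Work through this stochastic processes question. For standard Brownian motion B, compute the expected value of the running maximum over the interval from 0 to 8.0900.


E(max B(s)) = sqrt(2t/pi)
= sqrt(2*8.0900/pi)
= sqrt(5.1503)
= 2.2694

2.2694


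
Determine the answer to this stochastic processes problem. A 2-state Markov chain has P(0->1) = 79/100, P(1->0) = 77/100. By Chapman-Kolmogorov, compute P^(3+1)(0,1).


P^4 = P^3 * P^1
Computing via matrix multiplication of the transition matrix.
Entry (0,1) of P^4 = 0.4566

0.4566


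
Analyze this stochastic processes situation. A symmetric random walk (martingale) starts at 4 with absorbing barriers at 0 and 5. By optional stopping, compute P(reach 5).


By optional stopping theorem: E(M at tau) = M(0) = 4
P(hit 5)*5 + P(hit 0)*0 = 4
P(hit 5) = (4 - 0)/(5 - 0) = 4/5 = 0.8000

0.8000


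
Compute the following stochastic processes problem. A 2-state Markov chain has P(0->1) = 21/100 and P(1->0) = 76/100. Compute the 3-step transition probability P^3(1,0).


Computing P^3 by matrix multiplication.
P = [[0.7900, 0.2100], [0.7600, 0.2400]]
After raising P to the power 3:
P^3(1,0) = 0.7835

0.7835


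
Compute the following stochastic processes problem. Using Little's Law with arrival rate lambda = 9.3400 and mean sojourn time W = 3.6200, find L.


Little's Law: L = lambda * W
= 9.3400 * 3.6200
= 33.8108

33.8108


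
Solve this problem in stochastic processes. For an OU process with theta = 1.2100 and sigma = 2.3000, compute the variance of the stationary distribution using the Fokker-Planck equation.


Stationary variance = sigma^2 / (2*theta)
= 2.3000^2 / (2*1.2100)
= 5.2900 / 2.4200
= 2.1860

2.1860


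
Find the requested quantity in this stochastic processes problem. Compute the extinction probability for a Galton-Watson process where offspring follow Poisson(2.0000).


Since mu = 2.0000 > 1, extinction prob q < 1.
Solve s = exp(mu*(s-1)) iteratively.
q = 0.2032

0.2032


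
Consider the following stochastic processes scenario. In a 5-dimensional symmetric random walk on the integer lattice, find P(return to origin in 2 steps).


P(return in 2 steps) = P(reverse first step) = 1/(2d)
= 1/10
= 0.1000

0.1000


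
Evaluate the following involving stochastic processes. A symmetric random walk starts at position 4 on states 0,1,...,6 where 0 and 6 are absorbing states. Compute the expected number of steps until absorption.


For symmetric RW on 0,...,N with absorbing barriers, E(i) = i*(N-i)
E(4) = 4 * 2 = 8

8


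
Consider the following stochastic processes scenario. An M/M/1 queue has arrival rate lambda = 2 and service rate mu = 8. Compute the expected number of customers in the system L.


rho = 2/8 = 0.2500
L = rho/(1-rho)
= 0.2500/0.7500
= 0.3333

0.3333


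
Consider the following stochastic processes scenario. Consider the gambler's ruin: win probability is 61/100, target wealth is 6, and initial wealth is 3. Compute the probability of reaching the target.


Gambler's ruin formula:
r = q/p = 0.3900/0.6100 = 0.6393
P(win) = (1 - r^i)/(1 - r^N)
= (1 - 0.6393^3)/(1 - 0.6393^6)
= 0.7928

0.7928


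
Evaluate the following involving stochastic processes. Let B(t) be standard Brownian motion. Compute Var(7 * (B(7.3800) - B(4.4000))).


Var(alpha*(B(t)-B(s))) = alpha^2 * (t-s)
= 7^2 * (7.3800 - 4.4000)
= 49 * 2.9800
= 146.0200

146.0200


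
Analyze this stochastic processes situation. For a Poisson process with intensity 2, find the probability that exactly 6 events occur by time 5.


P(N(t)=k) = (lambda*t)^k * exp(-lambda*t) / k!
lambda*t = 10
= 10^6 * exp(-10) / 6!
= 1000000 * 4.5400e-05 / 720
= 0.0631

0.0631


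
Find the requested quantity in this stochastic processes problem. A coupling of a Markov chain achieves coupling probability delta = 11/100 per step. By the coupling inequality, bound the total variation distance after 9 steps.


TV distance bound <= (1-delta)^n
= (1 - 0.1100)^9
= 0.8900^9
= 0.3504

0.3504


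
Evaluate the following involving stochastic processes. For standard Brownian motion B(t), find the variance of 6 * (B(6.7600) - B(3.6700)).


Var(alpha*(B(t)-B(s))) = alpha^2 * (t-s)
= 6^2 * (6.7600 - 3.6700)
= 36 * 3.0900
= 111.2400

111.2400


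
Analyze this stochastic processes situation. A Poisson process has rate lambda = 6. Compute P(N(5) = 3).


P(N(t)=k) = (lambda*t)^k * exp(-lambda*t) / k!
lambda*t = 30
= 30^3 * exp(-30) / 3!
= 27000 * 9.3576e-14 / 6
= 4.2109e-10

4.2109e-10


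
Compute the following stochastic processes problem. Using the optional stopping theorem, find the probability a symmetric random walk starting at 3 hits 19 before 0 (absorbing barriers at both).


By optional stopping theorem: E(M at tau) = M(0) = 3
P(hit 19)*19 + P(hit 0)*0 = 3
P(hit 19) = (3 - 0)/(19 - 0) = 3/19 = 0.1579

0.1579


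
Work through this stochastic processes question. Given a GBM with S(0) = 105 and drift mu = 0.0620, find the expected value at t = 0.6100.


E[S(t)] = S(0) * exp(mu * t)
= 105 * exp(0.0620 * 0.6100)
= 105 * 1.0385
= 109.0471

109.0471


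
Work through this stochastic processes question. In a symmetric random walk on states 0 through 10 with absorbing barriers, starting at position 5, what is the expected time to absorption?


For symmetric RW on 0,...,N with absorbing barriers, E(i) = i*(N-i)
E(5) = 5 * 5 = 25

25


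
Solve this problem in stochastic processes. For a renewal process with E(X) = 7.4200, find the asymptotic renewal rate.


Long-run renewal rate = 1/E(X)
= 1/7.4200
= 0.1348

0.1348


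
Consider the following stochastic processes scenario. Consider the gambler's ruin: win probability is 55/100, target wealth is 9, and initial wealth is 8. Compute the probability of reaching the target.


Gambler's ruin formula:
r = q/p = 0.4500/0.5500 = 0.8182
P(win) = (1 - r^i)/(1 - r^N)
= (1 - 0.8182^8)/(1 - 0.8182^9)
= 0.9563

0.9563


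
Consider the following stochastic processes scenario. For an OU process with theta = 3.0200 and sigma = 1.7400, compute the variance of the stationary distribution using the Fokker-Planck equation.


Stationary variance = sigma^2 / (2*theta)
= 1.7400^2 / (2*3.0200)
= 3.0276 / 6.0400
= 0.5013

0.5013


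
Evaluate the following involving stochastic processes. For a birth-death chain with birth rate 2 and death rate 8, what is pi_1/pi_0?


For birth-death process, pi_n/pi_0 = (lambda/mu)^n
= (2/8)^1
= 0.2500

0.2500


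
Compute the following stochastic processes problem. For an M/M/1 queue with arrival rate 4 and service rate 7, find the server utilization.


rho = lambda/mu
= 4/7
= 0.5714

0.5714
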